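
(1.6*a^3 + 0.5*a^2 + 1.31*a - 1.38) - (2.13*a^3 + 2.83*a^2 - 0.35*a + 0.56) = -0.53*a^3 - 2.33*a^2 + 1.66*a - 1.94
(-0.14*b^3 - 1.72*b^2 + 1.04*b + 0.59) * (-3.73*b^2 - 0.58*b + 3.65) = 0.5222*b^5 + 6.4968*b^4 - 3.3926*b^3 - 9.0819*b^2 + 3.4538*b + 2.1535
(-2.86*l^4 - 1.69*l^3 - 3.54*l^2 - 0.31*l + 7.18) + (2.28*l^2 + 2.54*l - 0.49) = -2.86*l^4 - 1.69*l^3 - 1.26*l^2 + 2.23*l + 6.69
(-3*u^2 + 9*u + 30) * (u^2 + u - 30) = -3*u^4 + 6*u^3 + 129*u^2 - 240*u - 900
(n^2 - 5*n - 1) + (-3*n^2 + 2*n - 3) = -2*n^2 - 3*n - 4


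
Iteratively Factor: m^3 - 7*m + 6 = (m + 3)*(m^2 - 3*m + 2) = (m - 2)*(m + 3)*(m - 1)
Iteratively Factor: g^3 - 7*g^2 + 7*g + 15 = (g - 3)*(g^2 - 4*g - 5) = (g - 3)*(g + 1)*(g - 5)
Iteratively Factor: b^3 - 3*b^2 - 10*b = (b + 2)*(b^2 - 5*b) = b*(b + 2)*(b - 5)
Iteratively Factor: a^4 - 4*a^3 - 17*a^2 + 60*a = (a)*(a^3 - 4*a^2 - 17*a + 60) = a*(a - 5)*(a^2 + a - 12) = a*(a - 5)*(a + 4)*(a - 3)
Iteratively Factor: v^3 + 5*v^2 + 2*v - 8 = (v + 4)*(v^2 + v - 2) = (v + 2)*(v + 4)*(v - 1)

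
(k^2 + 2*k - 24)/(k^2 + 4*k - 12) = (k - 4)/(k - 2)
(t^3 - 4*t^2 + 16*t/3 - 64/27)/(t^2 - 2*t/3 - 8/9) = (9*t^2 - 24*t + 16)/(3*(3*t + 2))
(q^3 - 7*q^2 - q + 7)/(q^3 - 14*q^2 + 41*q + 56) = (q - 1)/(q - 8)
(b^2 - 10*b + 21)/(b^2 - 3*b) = (b - 7)/b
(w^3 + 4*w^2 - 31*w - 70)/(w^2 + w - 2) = (w^2 + 2*w - 35)/(w - 1)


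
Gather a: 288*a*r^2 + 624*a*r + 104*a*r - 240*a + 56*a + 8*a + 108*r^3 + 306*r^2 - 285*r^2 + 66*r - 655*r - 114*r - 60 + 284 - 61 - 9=a*(288*r^2 + 728*r - 176) + 108*r^3 + 21*r^2 - 703*r + 154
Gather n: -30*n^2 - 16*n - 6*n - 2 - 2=-30*n^2 - 22*n - 4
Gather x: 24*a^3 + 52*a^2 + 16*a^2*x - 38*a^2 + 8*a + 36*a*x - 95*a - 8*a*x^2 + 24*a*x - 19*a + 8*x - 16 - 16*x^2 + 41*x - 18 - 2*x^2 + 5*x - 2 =24*a^3 + 14*a^2 - 106*a + x^2*(-8*a - 18) + x*(16*a^2 + 60*a + 54) - 36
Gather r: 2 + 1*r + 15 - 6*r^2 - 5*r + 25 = -6*r^2 - 4*r + 42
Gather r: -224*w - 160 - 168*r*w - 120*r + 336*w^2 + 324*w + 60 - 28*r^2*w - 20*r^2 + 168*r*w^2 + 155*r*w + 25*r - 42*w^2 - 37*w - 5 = r^2*(-28*w - 20) + r*(168*w^2 - 13*w - 95) + 294*w^2 + 63*w - 105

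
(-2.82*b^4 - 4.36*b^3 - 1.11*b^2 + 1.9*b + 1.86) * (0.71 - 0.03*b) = 0.0846*b^5 - 1.8714*b^4 - 3.0623*b^3 - 0.8451*b^2 + 1.2932*b + 1.3206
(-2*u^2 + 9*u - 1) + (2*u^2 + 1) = 9*u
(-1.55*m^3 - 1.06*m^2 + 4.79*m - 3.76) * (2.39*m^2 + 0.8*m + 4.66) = -3.7045*m^5 - 3.7734*m^4 + 3.3771*m^3 - 10.094*m^2 + 19.3134*m - 17.5216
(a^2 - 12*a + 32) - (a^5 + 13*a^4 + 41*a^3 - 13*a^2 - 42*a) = -a^5 - 13*a^4 - 41*a^3 + 14*a^2 + 30*a + 32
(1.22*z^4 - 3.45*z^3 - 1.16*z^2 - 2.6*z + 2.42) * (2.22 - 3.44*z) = -4.1968*z^5 + 14.5764*z^4 - 3.6686*z^3 + 6.3688*z^2 - 14.0968*z + 5.3724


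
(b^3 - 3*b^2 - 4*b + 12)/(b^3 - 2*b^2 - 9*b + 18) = (b + 2)/(b + 3)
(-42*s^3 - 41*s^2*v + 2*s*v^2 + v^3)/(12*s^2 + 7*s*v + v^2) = (-42*s^3 - 41*s^2*v + 2*s*v^2 + v^3)/(12*s^2 + 7*s*v + v^2)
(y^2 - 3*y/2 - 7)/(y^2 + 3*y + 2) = (y - 7/2)/(y + 1)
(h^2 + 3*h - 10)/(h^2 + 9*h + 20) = (h - 2)/(h + 4)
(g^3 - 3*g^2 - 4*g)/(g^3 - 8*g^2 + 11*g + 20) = g/(g - 5)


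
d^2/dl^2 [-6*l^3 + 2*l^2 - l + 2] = 4 - 36*l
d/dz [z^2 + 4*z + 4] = 2*z + 4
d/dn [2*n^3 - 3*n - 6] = 6*n^2 - 3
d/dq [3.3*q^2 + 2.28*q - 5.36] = 6.6*q + 2.28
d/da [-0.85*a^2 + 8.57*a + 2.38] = 8.57 - 1.7*a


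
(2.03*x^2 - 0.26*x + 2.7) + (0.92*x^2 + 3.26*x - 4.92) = 2.95*x^2 + 3.0*x - 2.22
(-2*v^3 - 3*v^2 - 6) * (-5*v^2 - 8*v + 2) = 10*v^5 + 31*v^4 + 20*v^3 + 24*v^2 + 48*v - 12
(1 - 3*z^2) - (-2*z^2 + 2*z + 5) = -z^2 - 2*z - 4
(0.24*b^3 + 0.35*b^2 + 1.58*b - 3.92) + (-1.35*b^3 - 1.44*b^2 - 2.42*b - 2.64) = -1.11*b^3 - 1.09*b^2 - 0.84*b - 6.56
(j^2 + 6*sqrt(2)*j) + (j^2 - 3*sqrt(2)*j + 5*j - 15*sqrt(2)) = 2*j^2 + 3*sqrt(2)*j + 5*j - 15*sqrt(2)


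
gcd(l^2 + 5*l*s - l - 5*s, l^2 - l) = l - 1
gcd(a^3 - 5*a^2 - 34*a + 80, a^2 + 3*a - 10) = a^2 + 3*a - 10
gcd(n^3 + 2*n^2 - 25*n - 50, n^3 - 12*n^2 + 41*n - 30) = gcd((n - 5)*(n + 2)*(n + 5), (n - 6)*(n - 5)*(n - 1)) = n - 5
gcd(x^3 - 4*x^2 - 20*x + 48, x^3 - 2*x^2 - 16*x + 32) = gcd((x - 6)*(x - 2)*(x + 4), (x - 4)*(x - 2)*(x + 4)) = x^2 + 2*x - 8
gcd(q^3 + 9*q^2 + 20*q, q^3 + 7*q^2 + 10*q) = q^2 + 5*q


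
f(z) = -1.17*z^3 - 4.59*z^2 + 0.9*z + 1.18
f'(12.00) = -614.70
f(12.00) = -2670.74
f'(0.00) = 0.90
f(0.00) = 1.18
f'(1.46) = -19.98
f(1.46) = -10.93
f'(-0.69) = 5.56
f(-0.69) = -1.24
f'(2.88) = -54.65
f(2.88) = -62.25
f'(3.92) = -89.02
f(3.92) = -136.30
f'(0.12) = -0.25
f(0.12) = 1.22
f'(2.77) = -51.46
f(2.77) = -56.41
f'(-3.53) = -10.43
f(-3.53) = -7.73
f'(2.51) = -44.26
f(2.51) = -43.98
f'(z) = -3.51*z^2 - 9.18*z + 0.9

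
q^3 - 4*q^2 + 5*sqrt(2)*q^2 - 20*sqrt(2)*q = q*(q - 4)*(q + 5*sqrt(2))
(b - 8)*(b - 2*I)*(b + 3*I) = b^3 - 8*b^2 + I*b^2 + 6*b - 8*I*b - 48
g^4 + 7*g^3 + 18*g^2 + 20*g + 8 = (g + 1)*(g + 2)^3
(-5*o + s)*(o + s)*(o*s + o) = -5*o^3*s - 5*o^3 - 4*o^2*s^2 - 4*o^2*s + o*s^3 + o*s^2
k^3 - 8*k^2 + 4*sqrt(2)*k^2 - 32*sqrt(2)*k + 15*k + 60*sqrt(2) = (k - 5)*(k - 3)*(k + 4*sqrt(2))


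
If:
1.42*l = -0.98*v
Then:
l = -0.690140845070423*v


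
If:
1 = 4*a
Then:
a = 1/4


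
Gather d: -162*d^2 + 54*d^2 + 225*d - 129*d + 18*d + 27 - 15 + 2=-108*d^2 + 114*d + 14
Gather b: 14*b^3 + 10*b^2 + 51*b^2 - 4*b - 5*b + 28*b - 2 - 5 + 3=14*b^3 + 61*b^2 + 19*b - 4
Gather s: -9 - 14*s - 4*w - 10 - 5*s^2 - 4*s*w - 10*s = -5*s^2 + s*(-4*w - 24) - 4*w - 19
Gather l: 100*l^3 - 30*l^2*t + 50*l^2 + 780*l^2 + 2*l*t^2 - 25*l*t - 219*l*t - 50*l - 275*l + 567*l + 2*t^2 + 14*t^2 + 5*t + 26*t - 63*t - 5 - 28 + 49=100*l^3 + l^2*(830 - 30*t) + l*(2*t^2 - 244*t + 242) + 16*t^2 - 32*t + 16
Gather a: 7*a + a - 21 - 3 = 8*a - 24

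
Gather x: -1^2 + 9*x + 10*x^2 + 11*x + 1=10*x^2 + 20*x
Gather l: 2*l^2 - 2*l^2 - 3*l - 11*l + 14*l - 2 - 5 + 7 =0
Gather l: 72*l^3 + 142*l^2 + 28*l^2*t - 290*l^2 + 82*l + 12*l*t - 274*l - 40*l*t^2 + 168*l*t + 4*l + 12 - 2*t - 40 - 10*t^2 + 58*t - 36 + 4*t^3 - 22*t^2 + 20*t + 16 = 72*l^3 + l^2*(28*t - 148) + l*(-40*t^2 + 180*t - 188) + 4*t^3 - 32*t^2 + 76*t - 48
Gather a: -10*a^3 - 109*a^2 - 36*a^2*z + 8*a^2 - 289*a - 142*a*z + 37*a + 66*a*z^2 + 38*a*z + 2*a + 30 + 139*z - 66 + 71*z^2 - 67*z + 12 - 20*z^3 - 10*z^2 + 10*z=-10*a^3 + a^2*(-36*z - 101) + a*(66*z^2 - 104*z - 250) - 20*z^3 + 61*z^2 + 82*z - 24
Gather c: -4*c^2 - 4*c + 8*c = -4*c^2 + 4*c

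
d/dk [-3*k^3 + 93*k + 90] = 93 - 9*k^2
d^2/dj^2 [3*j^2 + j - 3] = 6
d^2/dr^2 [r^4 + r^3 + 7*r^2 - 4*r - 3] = 12*r^2 + 6*r + 14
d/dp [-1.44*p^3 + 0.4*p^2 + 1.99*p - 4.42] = -4.32*p^2 + 0.8*p + 1.99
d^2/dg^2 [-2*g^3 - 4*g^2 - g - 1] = -12*g - 8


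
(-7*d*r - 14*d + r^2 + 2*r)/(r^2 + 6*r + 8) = (-7*d + r)/(r + 4)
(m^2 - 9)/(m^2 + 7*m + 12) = (m - 3)/(m + 4)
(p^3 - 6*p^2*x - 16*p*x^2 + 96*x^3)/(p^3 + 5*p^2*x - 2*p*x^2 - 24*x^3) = (-p^2 + 10*p*x - 24*x^2)/(-p^2 - p*x + 6*x^2)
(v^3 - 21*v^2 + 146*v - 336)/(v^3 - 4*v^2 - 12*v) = (v^2 - 15*v + 56)/(v*(v + 2))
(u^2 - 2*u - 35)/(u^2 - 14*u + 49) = (u + 5)/(u - 7)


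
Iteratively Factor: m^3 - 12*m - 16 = (m + 2)*(m^2 - 2*m - 8) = (m - 4)*(m + 2)*(m + 2)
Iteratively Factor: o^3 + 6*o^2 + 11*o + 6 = (o + 3)*(o^2 + 3*o + 2) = (o + 1)*(o + 3)*(o + 2)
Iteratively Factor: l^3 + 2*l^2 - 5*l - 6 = (l - 2)*(l^2 + 4*l + 3) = (l - 2)*(l + 1)*(l + 3)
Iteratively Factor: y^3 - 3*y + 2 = (y + 2)*(y^2 - 2*y + 1) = (y - 1)*(y + 2)*(y - 1)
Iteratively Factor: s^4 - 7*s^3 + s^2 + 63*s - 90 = (s - 2)*(s^3 - 5*s^2 - 9*s + 45) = (s - 5)*(s - 2)*(s^2 - 9) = (s - 5)*(s - 2)*(s + 3)*(s - 3)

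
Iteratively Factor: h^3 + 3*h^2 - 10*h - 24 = (h - 3)*(h^2 + 6*h + 8) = (h - 3)*(h + 4)*(h + 2)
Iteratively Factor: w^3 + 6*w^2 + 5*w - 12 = (w + 3)*(w^2 + 3*w - 4) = (w + 3)*(w + 4)*(w - 1)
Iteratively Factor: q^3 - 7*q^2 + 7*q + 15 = (q - 3)*(q^2 - 4*q - 5) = (q - 5)*(q - 3)*(q + 1)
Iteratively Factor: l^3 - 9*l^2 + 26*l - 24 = (l - 4)*(l^2 - 5*l + 6) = (l - 4)*(l - 3)*(l - 2)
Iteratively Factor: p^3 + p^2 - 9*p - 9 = (p + 1)*(p^2 - 9) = (p + 1)*(p + 3)*(p - 3)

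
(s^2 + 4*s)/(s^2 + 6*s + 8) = s/(s + 2)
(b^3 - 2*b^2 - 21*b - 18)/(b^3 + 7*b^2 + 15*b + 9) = (b - 6)/(b + 3)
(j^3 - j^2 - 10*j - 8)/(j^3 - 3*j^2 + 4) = (j^2 - 2*j - 8)/(j^2 - 4*j + 4)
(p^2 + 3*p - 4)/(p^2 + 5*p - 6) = (p + 4)/(p + 6)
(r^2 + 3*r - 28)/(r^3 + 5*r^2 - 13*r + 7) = (r - 4)/(r^2 - 2*r + 1)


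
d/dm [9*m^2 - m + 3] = 18*m - 1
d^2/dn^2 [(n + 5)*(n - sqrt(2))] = 2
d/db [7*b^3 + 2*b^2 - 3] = b*(21*b + 4)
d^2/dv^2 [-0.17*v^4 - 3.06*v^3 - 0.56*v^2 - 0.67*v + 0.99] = -2.04*v^2 - 18.36*v - 1.12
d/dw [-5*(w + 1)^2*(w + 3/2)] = 5*(-3*w - 4)*(w + 1)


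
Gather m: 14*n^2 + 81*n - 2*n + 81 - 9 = 14*n^2 + 79*n + 72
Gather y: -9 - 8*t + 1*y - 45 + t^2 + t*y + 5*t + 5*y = t^2 - 3*t + y*(t + 6) - 54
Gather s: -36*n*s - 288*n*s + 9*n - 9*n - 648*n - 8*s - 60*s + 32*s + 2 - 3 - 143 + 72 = -648*n + s*(-324*n - 36) - 72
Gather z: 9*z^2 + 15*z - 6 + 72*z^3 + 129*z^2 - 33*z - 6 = 72*z^3 + 138*z^2 - 18*z - 12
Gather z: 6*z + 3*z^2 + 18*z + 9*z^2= 12*z^2 + 24*z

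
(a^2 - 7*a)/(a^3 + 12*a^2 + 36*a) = (a - 7)/(a^2 + 12*a + 36)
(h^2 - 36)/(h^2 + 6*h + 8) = (h^2 - 36)/(h^2 + 6*h + 8)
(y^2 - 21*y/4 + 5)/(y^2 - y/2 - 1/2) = (-4*y^2 + 21*y - 20)/(2*(-2*y^2 + y + 1))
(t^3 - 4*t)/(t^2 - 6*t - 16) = t*(t - 2)/(t - 8)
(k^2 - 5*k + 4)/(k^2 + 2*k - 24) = (k - 1)/(k + 6)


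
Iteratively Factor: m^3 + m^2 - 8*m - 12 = (m - 3)*(m^2 + 4*m + 4) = (m - 3)*(m + 2)*(m + 2)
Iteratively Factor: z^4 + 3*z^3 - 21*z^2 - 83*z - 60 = (z + 4)*(z^3 - z^2 - 17*z - 15) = (z - 5)*(z + 4)*(z^2 + 4*z + 3) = (z - 5)*(z + 3)*(z + 4)*(z + 1)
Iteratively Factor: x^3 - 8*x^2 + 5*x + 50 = (x + 2)*(x^2 - 10*x + 25) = (x - 5)*(x + 2)*(x - 5)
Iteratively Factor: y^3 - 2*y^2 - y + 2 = (y - 2)*(y^2 - 1) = (y - 2)*(y + 1)*(y - 1)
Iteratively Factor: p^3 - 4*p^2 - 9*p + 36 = (p - 3)*(p^2 - p - 12) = (p - 3)*(p + 3)*(p - 4)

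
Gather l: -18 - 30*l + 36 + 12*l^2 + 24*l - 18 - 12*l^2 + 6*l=0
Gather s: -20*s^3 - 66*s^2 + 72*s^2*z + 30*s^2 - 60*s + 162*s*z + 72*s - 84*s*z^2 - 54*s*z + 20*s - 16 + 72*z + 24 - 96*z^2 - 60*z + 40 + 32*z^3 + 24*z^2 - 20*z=-20*s^3 + s^2*(72*z - 36) + s*(-84*z^2 + 108*z + 32) + 32*z^3 - 72*z^2 - 8*z + 48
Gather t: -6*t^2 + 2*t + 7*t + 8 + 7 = -6*t^2 + 9*t + 15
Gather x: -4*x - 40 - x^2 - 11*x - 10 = -x^2 - 15*x - 50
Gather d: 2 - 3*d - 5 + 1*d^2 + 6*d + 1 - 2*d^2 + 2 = -d^2 + 3*d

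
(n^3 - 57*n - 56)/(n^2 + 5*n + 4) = (n^2 - n - 56)/(n + 4)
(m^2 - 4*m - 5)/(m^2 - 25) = (m + 1)/(m + 5)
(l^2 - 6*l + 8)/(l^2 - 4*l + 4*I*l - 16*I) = (l - 2)/(l + 4*I)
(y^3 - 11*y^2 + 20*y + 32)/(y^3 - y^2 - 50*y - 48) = (y - 4)/(y + 6)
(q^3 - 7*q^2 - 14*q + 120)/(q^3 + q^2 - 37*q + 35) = (q^2 - 2*q - 24)/(q^2 + 6*q - 7)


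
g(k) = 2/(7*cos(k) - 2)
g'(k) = 14*sin(k)/(7*cos(k) - 2)^2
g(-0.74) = 0.63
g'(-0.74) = -0.94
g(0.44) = 0.46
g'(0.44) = 0.32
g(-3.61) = -0.24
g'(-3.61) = 0.09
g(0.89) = 0.83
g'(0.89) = 1.88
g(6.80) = 0.49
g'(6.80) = 0.41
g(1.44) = -1.84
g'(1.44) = 11.75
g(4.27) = -0.40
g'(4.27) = -0.51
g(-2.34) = -0.29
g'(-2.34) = -0.21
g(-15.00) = -0.27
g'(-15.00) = -0.17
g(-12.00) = 0.51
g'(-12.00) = 0.49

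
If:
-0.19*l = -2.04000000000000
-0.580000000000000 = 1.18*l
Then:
No Solution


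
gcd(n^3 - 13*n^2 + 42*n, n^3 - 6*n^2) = n^2 - 6*n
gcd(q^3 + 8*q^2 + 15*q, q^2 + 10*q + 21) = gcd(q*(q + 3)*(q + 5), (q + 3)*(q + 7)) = q + 3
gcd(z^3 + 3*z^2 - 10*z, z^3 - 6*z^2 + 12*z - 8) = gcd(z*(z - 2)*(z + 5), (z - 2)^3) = z - 2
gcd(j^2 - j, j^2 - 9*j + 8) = j - 1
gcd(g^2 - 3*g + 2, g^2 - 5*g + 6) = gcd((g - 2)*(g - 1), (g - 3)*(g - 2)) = g - 2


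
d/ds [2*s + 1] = 2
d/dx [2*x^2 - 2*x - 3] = 4*x - 2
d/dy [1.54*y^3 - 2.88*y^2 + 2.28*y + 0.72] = 4.62*y^2 - 5.76*y + 2.28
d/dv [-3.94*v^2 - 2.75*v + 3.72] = -7.88*v - 2.75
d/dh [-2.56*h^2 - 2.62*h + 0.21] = -5.12*h - 2.62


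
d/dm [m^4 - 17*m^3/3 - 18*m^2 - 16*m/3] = 4*m^3 - 17*m^2 - 36*m - 16/3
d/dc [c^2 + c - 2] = 2*c + 1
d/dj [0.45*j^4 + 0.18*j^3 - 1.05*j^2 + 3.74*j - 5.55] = 1.8*j^3 + 0.54*j^2 - 2.1*j + 3.74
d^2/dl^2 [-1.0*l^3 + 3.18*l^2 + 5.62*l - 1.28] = 6.36 - 6.0*l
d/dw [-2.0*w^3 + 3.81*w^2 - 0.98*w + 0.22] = -6.0*w^2 + 7.62*w - 0.98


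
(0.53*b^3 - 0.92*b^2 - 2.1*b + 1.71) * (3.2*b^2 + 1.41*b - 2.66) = 1.696*b^5 - 2.1967*b^4 - 9.427*b^3 + 4.9582*b^2 + 7.9971*b - 4.5486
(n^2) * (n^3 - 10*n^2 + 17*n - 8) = n^5 - 10*n^4 + 17*n^3 - 8*n^2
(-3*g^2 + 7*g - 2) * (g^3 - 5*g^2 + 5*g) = -3*g^5 + 22*g^4 - 52*g^3 + 45*g^2 - 10*g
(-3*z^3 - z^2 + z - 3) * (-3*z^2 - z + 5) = 9*z^5 + 6*z^4 - 17*z^3 + 3*z^2 + 8*z - 15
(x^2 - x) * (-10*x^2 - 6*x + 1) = -10*x^4 + 4*x^3 + 7*x^2 - x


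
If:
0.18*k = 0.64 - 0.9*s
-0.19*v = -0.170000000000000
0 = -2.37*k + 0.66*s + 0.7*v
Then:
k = 0.44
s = 0.62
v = 0.89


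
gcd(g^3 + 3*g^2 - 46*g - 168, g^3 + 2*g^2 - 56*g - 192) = g^2 + 10*g + 24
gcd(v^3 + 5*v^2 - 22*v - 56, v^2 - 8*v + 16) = v - 4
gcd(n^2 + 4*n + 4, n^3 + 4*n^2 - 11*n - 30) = n + 2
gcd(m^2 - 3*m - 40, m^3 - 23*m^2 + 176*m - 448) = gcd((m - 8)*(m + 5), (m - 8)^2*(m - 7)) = m - 8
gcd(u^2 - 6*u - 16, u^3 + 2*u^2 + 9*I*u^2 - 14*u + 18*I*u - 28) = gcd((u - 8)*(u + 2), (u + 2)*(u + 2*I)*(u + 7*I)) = u + 2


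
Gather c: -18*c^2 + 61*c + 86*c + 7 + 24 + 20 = -18*c^2 + 147*c + 51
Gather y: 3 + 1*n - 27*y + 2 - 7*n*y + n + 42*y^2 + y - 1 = 2*n + 42*y^2 + y*(-7*n - 26) + 4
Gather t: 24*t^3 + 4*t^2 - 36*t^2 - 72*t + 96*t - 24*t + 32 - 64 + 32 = 24*t^3 - 32*t^2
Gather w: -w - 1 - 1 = -w - 2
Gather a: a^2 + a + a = a^2 + 2*a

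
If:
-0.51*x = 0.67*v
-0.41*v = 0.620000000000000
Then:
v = -1.51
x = 1.99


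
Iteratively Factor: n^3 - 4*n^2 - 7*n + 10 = (n - 1)*(n^2 - 3*n - 10) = (n - 5)*(n - 1)*(n + 2)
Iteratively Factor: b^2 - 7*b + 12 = (b - 3)*(b - 4)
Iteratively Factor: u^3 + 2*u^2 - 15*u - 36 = (u - 4)*(u^2 + 6*u + 9) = (u - 4)*(u + 3)*(u + 3)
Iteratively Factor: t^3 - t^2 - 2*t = (t + 1)*(t^2 - 2*t) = t*(t + 1)*(t - 2)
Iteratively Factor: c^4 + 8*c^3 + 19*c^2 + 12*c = (c)*(c^3 + 8*c^2 + 19*c + 12) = c*(c + 3)*(c^2 + 5*c + 4) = c*(c + 1)*(c + 3)*(c + 4)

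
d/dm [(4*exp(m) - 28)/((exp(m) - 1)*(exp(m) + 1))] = 4*(-exp(2*m) + 14*exp(m) - 1)*exp(m)/(exp(4*m) - 2*exp(2*m) + 1)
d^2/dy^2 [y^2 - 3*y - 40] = 2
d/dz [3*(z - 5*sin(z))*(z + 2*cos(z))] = -3*(z - 5*sin(z))*(2*sin(z) - 1) - 3*(z + 2*cos(z))*(5*cos(z) - 1)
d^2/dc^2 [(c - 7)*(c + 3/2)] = 2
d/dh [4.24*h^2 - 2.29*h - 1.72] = 8.48*h - 2.29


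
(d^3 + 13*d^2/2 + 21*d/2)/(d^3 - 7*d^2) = (2*d^2 + 13*d + 21)/(2*d*(d - 7))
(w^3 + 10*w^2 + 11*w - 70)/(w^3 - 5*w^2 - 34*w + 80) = (w + 7)/(w - 8)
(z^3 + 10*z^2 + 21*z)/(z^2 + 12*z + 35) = z*(z + 3)/(z + 5)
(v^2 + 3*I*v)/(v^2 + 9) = v/(v - 3*I)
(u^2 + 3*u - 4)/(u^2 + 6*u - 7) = (u + 4)/(u + 7)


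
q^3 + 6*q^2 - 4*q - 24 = (q - 2)*(q + 2)*(q + 6)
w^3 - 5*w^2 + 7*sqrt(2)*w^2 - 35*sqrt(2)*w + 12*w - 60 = (w - 5)*(w + sqrt(2))*(w + 6*sqrt(2))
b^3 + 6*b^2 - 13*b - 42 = (b - 3)*(b + 2)*(b + 7)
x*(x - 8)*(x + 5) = x^3 - 3*x^2 - 40*x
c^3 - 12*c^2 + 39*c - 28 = (c - 7)*(c - 4)*(c - 1)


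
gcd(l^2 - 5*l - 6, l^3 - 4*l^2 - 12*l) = l - 6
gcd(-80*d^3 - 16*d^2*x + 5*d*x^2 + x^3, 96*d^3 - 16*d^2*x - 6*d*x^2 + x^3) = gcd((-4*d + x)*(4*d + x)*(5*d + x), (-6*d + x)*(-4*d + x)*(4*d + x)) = -16*d^2 + x^2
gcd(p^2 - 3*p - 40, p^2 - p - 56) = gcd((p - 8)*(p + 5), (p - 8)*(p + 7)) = p - 8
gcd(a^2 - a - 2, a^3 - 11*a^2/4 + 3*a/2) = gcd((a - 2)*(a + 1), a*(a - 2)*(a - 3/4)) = a - 2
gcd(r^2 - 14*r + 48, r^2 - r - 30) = r - 6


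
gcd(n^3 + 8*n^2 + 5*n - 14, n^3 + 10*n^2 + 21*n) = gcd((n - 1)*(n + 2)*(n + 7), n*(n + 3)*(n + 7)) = n + 7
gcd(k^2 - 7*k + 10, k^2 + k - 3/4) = 1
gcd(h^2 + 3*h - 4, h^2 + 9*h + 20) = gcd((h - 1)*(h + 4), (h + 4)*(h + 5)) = h + 4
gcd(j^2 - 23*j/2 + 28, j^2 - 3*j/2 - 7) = j - 7/2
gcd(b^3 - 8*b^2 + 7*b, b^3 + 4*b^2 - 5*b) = b^2 - b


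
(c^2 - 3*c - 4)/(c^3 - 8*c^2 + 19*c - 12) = (c + 1)/(c^2 - 4*c + 3)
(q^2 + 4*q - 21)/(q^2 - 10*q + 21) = (q + 7)/(q - 7)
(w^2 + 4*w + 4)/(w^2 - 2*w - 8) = (w + 2)/(w - 4)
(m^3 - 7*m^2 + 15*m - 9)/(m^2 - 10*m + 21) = (m^2 - 4*m + 3)/(m - 7)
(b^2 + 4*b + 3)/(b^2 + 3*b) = (b + 1)/b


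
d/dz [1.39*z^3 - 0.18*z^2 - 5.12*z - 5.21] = 4.17*z^2 - 0.36*z - 5.12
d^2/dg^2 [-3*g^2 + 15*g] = -6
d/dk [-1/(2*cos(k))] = -sin(k)/(2*cos(k)^2)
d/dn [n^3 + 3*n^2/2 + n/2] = 3*n^2 + 3*n + 1/2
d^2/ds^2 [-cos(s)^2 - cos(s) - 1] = cos(s) + 2*cos(2*s)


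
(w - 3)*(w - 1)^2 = w^3 - 5*w^2 + 7*w - 3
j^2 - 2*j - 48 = (j - 8)*(j + 6)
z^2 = z^2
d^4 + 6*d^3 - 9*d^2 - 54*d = d*(d - 3)*(d + 3)*(d + 6)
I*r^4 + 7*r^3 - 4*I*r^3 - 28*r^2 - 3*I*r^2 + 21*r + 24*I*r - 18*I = (r - 3)*(r - 1)*(r - 6*I)*(I*r + 1)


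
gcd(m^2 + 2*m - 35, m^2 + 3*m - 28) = m + 7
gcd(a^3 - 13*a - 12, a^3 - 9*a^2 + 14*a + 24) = a^2 - 3*a - 4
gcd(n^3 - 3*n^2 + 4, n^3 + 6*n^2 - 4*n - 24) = n - 2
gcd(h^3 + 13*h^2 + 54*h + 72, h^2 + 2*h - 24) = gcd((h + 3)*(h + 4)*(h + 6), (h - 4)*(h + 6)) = h + 6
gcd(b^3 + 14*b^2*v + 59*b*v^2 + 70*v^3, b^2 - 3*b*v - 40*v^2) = b + 5*v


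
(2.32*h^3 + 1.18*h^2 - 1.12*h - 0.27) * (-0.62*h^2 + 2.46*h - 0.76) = -1.4384*h^5 + 4.9756*h^4 + 1.834*h^3 - 3.4846*h^2 + 0.187*h + 0.2052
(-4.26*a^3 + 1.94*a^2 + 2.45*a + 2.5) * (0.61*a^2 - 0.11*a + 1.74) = -2.5986*a^5 + 1.652*a^4 - 6.1313*a^3 + 4.6311*a^2 + 3.988*a + 4.35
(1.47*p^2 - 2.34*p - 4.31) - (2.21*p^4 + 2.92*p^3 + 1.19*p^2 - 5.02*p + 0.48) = -2.21*p^4 - 2.92*p^3 + 0.28*p^2 + 2.68*p - 4.79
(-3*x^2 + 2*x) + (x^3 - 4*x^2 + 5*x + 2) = x^3 - 7*x^2 + 7*x + 2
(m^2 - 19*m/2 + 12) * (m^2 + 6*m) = m^4 - 7*m^3/2 - 45*m^2 + 72*m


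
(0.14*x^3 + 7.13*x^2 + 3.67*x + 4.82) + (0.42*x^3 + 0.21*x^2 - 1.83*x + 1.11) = 0.56*x^3 + 7.34*x^2 + 1.84*x + 5.93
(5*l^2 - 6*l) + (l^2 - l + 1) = 6*l^2 - 7*l + 1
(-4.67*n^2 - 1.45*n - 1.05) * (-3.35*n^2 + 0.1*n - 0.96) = 15.6445*n^4 + 4.3905*n^3 + 7.8557*n^2 + 1.287*n + 1.008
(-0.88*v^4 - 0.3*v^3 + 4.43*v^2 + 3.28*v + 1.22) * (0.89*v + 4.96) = -0.7832*v^5 - 4.6318*v^4 + 2.4547*v^3 + 24.892*v^2 + 17.3546*v + 6.0512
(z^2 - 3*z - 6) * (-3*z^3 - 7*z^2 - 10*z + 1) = -3*z^5 + 2*z^4 + 29*z^3 + 73*z^2 + 57*z - 6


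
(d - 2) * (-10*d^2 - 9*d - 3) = -10*d^3 + 11*d^2 + 15*d + 6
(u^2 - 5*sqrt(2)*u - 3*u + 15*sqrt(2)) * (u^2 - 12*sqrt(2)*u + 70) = u^4 - 17*sqrt(2)*u^3 - 3*u^3 + 51*sqrt(2)*u^2 + 190*u^2 - 570*u - 350*sqrt(2)*u + 1050*sqrt(2)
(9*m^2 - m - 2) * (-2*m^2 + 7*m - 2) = -18*m^4 + 65*m^3 - 21*m^2 - 12*m + 4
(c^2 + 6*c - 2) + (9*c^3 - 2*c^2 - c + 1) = 9*c^3 - c^2 + 5*c - 1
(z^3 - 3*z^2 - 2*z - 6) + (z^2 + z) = z^3 - 2*z^2 - z - 6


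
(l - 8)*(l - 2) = l^2 - 10*l + 16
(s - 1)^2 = s^2 - 2*s + 1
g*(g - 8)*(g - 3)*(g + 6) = g^4 - 5*g^3 - 42*g^2 + 144*g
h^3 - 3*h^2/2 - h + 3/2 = (h - 3/2)*(h - 1)*(h + 1)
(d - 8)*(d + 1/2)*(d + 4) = d^3 - 7*d^2/2 - 34*d - 16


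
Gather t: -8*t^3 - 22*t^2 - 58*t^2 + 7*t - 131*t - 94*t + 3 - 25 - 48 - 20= -8*t^3 - 80*t^2 - 218*t - 90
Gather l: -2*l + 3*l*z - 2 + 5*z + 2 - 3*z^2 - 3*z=l*(3*z - 2) - 3*z^2 + 2*z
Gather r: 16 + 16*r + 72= 16*r + 88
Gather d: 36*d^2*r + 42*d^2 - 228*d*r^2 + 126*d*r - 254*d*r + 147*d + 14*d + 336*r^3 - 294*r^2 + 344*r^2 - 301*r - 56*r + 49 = d^2*(36*r + 42) + d*(-228*r^2 - 128*r + 161) + 336*r^3 + 50*r^2 - 357*r + 49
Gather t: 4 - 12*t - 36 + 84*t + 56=72*t + 24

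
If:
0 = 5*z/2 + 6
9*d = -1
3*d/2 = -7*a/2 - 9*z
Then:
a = 653/105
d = -1/9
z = -12/5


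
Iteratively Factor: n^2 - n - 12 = (n + 3)*(n - 4)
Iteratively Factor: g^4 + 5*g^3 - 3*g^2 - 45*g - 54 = (g - 3)*(g^3 + 8*g^2 + 21*g + 18) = (g - 3)*(g + 3)*(g^2 + 5*g + 6) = (g - 3)*(g + 3)^2*(g + 2)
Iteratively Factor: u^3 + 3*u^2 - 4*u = (u - 1)*(u^2 + 4*u) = (u - 1)*(u + 4)*(u)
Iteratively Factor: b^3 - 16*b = (b - 4)*(b^2 + 4*b) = b*(b - 4)*(b + 4)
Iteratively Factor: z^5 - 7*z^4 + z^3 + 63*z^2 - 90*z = (z - 2)*(z^4 - 5*z^3 - 9*z^2 + 45*z) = (z - 2)*(z + 3)*(z^3 - 8*z^2 + 15*z) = z*(z - 2)*(z + 3)*(z^2 - 8*z + 15) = z*(z - 5)*(z - 2)*(z + 3)*(z - 3)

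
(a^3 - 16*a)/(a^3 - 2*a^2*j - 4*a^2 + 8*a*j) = (a + 4)/(a - 2*j)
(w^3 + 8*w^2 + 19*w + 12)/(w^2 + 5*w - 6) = (w^3 + 8*w^2 + 19*w + 12)/(w^2 + 5*w - 6)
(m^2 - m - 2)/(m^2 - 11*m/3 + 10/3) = 3*(m + 1)/(3*m - 5)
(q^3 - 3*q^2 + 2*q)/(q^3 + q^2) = (q^2 - 3*q + 2)/(q*(q + 1))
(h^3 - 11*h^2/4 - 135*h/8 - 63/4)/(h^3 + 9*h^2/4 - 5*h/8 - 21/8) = (h - 6)/(h - 1)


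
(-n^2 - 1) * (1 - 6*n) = 6*n^3 - n^2 + 6*n - 1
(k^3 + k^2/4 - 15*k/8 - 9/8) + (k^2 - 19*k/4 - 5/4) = k^3 + 5*k^2/4 - 53*k/8 - 19/8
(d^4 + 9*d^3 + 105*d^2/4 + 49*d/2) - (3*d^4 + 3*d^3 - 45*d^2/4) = -2*d^4 + 6*d^3 + 75*d^2/2 + 49*d/2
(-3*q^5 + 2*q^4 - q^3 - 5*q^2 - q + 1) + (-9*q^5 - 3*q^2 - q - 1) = -12*q^5 + 2*q^4 - q^3 - 8*q^2 - 2*q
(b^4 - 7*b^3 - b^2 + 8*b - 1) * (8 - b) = -b^5 + 15*b^4 - 55*b^3 - 16*b^2 + 65*b - 8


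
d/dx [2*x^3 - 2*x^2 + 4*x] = 6*x^2 - 4*x + 4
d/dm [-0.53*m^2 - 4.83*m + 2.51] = -1.06*m - 4.83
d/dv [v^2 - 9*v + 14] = 2*v - 9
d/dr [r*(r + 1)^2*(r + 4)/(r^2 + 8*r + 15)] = 2*(r^5 + 15*r^4 + 78*r^3 + 169*r^2 + 135*r + 30)/(r^4 + 16*r^3 + 94*r^2 + 240*r + 225)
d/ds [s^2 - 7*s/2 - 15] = 2*s - 7/2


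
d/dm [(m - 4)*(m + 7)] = 2*m + 3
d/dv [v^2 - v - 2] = 2*v - 1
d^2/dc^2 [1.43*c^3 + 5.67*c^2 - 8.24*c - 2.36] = 8.58*c + 11.34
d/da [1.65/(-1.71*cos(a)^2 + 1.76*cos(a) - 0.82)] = (2.904 - 5.643*cos(a))*sin(a)/(1.71*cos(a)^2 - 1.76*cos(a) + 0.82)^2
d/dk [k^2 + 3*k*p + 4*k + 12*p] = 2*k + 3*p + 4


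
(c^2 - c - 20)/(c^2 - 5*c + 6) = (c^2 - c - 20)/(c^2 - 5*c + 6)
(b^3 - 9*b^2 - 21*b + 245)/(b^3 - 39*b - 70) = (b - 7)/(b + 2)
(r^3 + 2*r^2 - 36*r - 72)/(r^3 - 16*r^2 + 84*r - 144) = (r^2 + 8*r + 12)/(r^2 - 10*r + 24)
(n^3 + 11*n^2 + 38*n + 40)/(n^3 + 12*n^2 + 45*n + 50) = (n + 4)/(n + 5)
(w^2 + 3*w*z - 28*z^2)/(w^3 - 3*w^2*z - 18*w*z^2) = (-w^2 - 3*w*z + 28*z^2)/(w*(-w^2 + 3*w*z + 18*z^2))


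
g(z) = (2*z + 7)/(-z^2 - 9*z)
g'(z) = (2*z + 7)*(2*z + 9)/(-z^2 - 9*z)^2 + 2/(-z^2 - 9*z)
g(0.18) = -4.45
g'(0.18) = 24.02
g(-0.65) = 1.05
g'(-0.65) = 1.86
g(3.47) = -0.32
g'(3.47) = 0.07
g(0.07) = -11.25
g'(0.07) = 158.75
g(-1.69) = 0.29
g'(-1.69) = 0.30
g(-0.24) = 3.10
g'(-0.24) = 13.52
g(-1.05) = 0.59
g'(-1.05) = 0.72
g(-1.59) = 0.32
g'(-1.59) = 0.33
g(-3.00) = 0.06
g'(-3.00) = 0.12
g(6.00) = -0.21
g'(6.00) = 0.03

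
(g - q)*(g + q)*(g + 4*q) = g^3 + 4*g^2*q - g*q^2 - 4*q^3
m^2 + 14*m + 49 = (m + 7)^2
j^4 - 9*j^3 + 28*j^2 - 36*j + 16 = (j - 4)*(j - 2)^2*(j - 1)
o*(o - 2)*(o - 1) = o^3 - 3*o^2 + 2*o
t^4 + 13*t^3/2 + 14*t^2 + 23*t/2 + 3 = (t + 1/2)*(t + 1)*(t + 2)*(t + 3)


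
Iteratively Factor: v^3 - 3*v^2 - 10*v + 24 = (v - 2)*(v^2 - v - 12) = (v - 2)*(v + 3)*(v - 4)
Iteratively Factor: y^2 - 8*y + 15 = (y - 5)*(y - 3)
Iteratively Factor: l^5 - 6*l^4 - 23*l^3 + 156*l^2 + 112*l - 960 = (l - 4)*(l^4 - 2*l^3 - 31*l^2 + 32*l + 240) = (l - 5)*(l - 4)*(l^3 + 3*l^2 - 16*l - 48) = (l - 5)*(l - 4)*(l + 4)*(l^2 - l - 12) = (l - 5)*(l - 4)*(l + 3)*(l + 4)*(l - 4)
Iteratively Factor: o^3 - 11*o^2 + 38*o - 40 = (o - 2)*(o^2 - 9*o + 20) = (o - 4)*(o - 2)*(o - 5)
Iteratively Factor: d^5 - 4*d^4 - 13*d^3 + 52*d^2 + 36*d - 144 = (d - 4)*(d^4 - 13*d^2 + 36) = (d - 4)*(d + 2)*(d^3 - 2*d^2 - 9*d + 18) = (d - 4)*(d + 2)*(d + 3)*(d^2 - 5*d + 6) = (d - 4)*(d - 3)*(d + 2)*(d + 3)*(d - 2)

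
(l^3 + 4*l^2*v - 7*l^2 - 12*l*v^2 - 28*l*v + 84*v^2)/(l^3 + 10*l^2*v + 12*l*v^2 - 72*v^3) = (l - 7)/(l + 6*v)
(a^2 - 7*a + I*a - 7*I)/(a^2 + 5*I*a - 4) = (a - 7)/(a + 4*I)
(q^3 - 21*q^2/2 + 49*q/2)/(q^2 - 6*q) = (2*q^2 - 21*q + 49)/(2*(q - 6))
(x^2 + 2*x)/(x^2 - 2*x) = (x + 2)/(x - 2)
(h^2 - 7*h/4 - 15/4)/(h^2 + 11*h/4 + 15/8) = 2*(h - 3)/(2*h + 3)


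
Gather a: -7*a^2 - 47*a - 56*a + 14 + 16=-7*a^2 - 103*a + 30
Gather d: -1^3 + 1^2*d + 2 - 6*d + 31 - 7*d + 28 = 60 - 12*d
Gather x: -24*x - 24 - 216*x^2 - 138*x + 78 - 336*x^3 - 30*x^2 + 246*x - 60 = -336*x^3 - 246*x^2 + 84*x - 6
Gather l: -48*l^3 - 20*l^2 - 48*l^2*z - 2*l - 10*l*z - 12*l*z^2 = -48*l^3 + l^2*(-48*z - 20) + l*(-12*z^2 - 10*z - 2)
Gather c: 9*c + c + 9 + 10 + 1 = 10*c + 20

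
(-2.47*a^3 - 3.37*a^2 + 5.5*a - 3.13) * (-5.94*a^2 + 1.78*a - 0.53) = 14.6718*a^5 + 15.6212*a^4 - 37.3595*a^3 + 30.1683*a^2 - 8.4864*a + 1.6589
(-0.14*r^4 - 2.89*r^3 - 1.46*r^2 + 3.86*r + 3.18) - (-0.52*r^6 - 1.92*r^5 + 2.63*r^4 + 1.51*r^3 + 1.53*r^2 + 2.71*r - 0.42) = 0.52*r^6 + 1.92*r^5 - 2.77*r^4 - 4.4*r^3 - 2.99*r^2 + 1.15*r + 3.6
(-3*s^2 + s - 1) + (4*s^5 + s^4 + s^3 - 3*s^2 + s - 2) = 4*s^5 + s^4 + s^3 - 6*s^2 + 2*s - 3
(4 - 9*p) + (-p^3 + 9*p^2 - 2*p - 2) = -p^3 + 9*p^2 - 11*p + 2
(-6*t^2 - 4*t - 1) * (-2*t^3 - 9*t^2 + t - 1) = 12*t^5 + 62*t^4 + 32*t^3 + 11*t^2 + 3*t + 1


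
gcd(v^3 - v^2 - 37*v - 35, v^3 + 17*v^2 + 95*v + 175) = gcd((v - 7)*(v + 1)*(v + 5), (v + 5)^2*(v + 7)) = v + 5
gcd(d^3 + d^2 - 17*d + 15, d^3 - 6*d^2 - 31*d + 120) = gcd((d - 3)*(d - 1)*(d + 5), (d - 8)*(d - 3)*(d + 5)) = d^2 + 2*d - 15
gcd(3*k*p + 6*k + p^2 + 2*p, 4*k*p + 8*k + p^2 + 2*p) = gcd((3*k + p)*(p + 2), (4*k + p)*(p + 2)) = p + 2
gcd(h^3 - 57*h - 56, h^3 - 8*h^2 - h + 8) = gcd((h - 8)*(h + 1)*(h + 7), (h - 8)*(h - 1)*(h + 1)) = h^2 - 7*h - 8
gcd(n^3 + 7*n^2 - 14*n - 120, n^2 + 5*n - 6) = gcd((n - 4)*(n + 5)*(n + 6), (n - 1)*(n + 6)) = n + 6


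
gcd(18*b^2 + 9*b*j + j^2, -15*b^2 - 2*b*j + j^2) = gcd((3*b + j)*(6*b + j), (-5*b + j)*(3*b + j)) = 3*b + j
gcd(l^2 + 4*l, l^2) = l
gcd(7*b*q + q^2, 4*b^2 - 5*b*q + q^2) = 1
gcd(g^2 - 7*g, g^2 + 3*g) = g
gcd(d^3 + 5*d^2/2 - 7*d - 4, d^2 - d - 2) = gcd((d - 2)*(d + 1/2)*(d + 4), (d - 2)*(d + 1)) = d - 2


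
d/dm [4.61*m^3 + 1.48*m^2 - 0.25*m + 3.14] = 13.83*m^2 + 2.96*m - 0.25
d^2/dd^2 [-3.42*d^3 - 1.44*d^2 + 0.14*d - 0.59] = -20.52*d - 2.88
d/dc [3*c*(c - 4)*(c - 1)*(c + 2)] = 12*c^3 - 27*c^2 - 36*c + 24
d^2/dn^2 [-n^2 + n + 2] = -2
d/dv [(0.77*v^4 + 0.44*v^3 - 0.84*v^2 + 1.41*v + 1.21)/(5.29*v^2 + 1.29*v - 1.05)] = (8.1466*v^5 + 5.3075*v^4 - 2.0988*v^3 - 9.9285*v^2 - 11.0378*v - 3.0414)/(27.9841*v^4 + 13.6482*v^3 - 9.4449*v^2 - 2.709*v + 1.1025)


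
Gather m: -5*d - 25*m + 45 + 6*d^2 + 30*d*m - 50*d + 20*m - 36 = 6*d^2 - 55*d + m*(30*d - 5) + 9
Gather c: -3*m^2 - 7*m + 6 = -3*m^2 - 7*m + 6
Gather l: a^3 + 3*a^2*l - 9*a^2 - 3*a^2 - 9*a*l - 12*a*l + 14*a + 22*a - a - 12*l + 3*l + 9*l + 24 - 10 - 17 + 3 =a^3 - 12*a^2 + 35*a + l*(3*a^2 - 21*a)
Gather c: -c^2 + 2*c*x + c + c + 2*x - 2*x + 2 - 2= -c^2 + c*(2*x + 2)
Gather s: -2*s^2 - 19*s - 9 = -2*s^2 - 19*s - 9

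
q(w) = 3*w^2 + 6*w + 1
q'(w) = 6*w + 6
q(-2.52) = 4.93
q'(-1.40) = -2.40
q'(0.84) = 11.04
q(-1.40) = -1.52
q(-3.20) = 12.52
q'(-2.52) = -9.12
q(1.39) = 15.14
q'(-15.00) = -84.00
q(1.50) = 16.75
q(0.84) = 8.16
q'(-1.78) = -4.68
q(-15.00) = 586.00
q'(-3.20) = -13.20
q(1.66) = 19.23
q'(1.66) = 15.96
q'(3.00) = 24.00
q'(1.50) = 15.00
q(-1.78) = -0.17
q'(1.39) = 14.34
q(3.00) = 46.00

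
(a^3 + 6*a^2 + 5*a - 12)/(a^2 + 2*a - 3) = a + 4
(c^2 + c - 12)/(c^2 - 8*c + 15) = (c + 4)/(c - 5)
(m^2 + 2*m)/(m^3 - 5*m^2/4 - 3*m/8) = 8*(m + 2)/(8*m^2 - 10*m - 3)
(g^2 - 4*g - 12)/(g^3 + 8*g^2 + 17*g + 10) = (g - 6)/(g^2 + 6*g + 5)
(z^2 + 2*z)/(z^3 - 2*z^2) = (z + 2)/(z*(z - 2))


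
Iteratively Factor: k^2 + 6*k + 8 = (k + 2)*(k + 4)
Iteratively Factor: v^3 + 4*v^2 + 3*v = (v)*(v^2 + 4*v + 3) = v*(v + 1)*(v + 3)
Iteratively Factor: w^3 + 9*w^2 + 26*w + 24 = (w + 2)*(w^2 + 7*w + 12) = (w + 2)*(w + 3)*(w + 4)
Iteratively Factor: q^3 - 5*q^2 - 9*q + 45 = (q - 3)*(q^2 - 2*q - 15) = (q - 3)*(q + 3)*(q - 5)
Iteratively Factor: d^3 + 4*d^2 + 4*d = (d)*(d^2 + 4*d + 4) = d*(d + 2)*(d + 2)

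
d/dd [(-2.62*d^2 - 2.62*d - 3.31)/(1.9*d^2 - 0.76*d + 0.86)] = (6.9692*d^2 + 8.0716*d - 4.7688)/(3.61*d^4 - 2.888*d^3 + 3.8456*d^2 - 1.3072*d + 0.7396)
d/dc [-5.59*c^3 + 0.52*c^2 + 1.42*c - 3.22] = -16.77*c^2 + 1.04*c + 1.42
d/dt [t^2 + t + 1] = 2*t + 1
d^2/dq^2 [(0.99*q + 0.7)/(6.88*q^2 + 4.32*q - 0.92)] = ((0.99*q + 0.7)*(13.76*q + 4.32)*(27.52*q + 8.64) - (40.8672*q + 18.1856)*(6.88*q^2 + 4.32*q - 0.92))/(6.88*q^2 + 4.32*q - 0.92)^3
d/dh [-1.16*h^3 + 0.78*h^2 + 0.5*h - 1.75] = -3.48*h^2 + 1.56*h + 0.5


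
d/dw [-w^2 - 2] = -2*w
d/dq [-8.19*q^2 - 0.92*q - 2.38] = -16.38*q - 0.92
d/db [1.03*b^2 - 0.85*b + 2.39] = 2.06*b - 0.85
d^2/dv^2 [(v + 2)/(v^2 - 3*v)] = 2*(v*(1 - 3*v)*(v - 3) + (v + 2)*(2*v - 3)^2)/(v^3*(v - 3)^3)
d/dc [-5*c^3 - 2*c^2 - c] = -15*c^2 - 4*c - 1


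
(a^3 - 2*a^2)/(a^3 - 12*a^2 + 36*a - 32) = a^2/(a^2 - 10*a + 16)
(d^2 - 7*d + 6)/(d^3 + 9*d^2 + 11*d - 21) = (d - 6)/(d^2 + 10*d + 21)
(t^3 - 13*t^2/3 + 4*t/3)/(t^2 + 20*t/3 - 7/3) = t*(t - 4)/(t + 7)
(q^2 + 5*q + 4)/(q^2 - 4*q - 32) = (q + 1)/(q - 8)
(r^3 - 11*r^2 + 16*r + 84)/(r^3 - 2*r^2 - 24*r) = (r^2 - 5*r - 14)/(r*(r + 4))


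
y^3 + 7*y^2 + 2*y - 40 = (y - 2)*(y + 4)*(y + 5)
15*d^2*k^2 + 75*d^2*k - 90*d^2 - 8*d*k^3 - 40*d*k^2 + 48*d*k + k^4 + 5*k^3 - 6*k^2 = (-5*d + k)*(-3*d + k)*(k - 1)*(k + 6)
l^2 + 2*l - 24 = (l - 4)*(l + 6)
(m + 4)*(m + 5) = m^2 + 9*m + 20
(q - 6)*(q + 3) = q^2 - 3*q - 18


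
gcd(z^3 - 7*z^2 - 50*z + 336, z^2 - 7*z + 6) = z - 6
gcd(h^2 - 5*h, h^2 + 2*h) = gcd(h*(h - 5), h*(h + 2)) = h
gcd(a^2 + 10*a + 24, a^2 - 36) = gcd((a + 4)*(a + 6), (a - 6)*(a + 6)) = a + 6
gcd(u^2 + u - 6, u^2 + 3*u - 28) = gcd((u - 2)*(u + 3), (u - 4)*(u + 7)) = 1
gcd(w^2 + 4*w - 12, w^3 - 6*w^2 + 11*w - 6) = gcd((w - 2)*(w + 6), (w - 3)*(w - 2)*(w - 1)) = w - 2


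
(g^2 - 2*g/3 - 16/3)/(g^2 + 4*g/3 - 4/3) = (3*g - 8)/(3*g - 2)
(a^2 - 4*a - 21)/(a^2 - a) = (a^2 - 4*a - 21)/(a*(a - 1))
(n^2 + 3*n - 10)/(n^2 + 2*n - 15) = (n - 2)/(n - 3)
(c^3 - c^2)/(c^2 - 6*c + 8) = c^2*(c - 1)/(c^2 - 6*c + 8)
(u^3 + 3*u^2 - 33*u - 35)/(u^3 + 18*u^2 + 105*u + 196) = (u^2 - 4*u - 5)/(u^2 + 11*u + 28)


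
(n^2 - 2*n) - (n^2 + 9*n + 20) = -11*n - 20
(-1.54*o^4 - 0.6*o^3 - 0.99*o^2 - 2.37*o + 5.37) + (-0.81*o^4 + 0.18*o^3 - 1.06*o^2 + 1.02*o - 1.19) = -2.35*o^4 - 0.42*o^3 - 2.05*o^2 - 1.35*o + 4.18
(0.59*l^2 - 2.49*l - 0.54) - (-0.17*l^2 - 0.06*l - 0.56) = 0.76*l^2 - 2.43*l + 0.02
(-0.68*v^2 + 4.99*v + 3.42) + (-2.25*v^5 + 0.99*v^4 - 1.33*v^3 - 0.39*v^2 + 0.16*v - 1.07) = -2.25*v^5 + 0.99*v^4 - 1.33*v^3 - 1.07*v^2 + 5.15*v + 2.35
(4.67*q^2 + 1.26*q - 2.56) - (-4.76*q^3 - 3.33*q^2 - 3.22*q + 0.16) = 4.76*q^3 + 8.0*q^2 + 4.48*q - 2.72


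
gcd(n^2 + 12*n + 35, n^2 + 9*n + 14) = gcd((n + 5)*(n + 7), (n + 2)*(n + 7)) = n + 7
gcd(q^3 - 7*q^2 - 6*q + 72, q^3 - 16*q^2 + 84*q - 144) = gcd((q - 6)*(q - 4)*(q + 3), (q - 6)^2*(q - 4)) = q^2 - 10*q + 24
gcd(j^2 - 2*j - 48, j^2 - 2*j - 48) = j^2 - 2*j - 48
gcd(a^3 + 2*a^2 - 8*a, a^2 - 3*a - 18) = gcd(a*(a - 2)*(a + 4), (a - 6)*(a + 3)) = 1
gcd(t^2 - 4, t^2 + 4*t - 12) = t - 2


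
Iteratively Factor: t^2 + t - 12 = (t + 4)*(t - 3)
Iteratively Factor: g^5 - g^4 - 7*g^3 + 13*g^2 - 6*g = (g - 2)*(g^4 + g^3 - 5*g^2 + 3*g) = (g - 2)*(g - 1)*(g^3 + 2*g^2 - 3*g) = (g - 2)*(g - 1)*(g + 3)*(g^2 - g) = (g - 2)*(g - 1)^2*(g + 3)*(g)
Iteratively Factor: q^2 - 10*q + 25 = (q - 5)*(q - 5)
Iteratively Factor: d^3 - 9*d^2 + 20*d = (d)*(d^2 - 9*d + 20) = d*(d - 5)*(d - 4)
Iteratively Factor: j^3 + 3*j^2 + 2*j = (j + 2)*(j^2 + j) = j*(j + 2)*(j + 1)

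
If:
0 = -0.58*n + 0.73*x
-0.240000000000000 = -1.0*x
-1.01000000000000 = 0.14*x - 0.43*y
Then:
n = 0.30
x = 0.24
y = 2.43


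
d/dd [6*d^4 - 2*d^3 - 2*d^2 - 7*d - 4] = 24*d^3 - 6*d^2 - 4*d - 7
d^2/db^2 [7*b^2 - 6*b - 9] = 14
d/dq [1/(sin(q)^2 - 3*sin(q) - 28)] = (3 - 2*sin(q))*cos(q)/((sin(q) - 7)^2*(sin(q) + 4)^2)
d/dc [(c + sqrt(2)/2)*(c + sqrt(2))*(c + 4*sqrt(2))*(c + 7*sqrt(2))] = 4*c^3 + 75*sqrt(2)*c^2/2 + 180*c + 95*sqrt(2)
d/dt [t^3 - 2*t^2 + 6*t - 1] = 3*t^2 - 4*t + 6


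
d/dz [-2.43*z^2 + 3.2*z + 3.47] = 3.2 - 4.86*z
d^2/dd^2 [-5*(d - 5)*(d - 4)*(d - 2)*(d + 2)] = -60*d^2 + 270*d - 160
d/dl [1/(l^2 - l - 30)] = (1 - 2*l)/(-l^2 + l + 30)^2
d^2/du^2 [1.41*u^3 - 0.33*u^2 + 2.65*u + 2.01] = 8.46*u - 0.66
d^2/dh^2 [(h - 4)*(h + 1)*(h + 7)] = 6*h + 8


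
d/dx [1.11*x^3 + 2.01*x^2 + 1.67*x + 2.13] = 3.33*x^2 + 4.02*x + 1.67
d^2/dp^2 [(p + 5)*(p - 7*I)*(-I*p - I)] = I*(-6*p - 12 + 14*I)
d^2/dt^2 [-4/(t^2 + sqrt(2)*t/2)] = 16*(2*t*(2*t + sqrt(2)) - (4*t + sqrt(2))^2)/(t^3*(2*t + sqrt(2))^3)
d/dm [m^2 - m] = 2*m - 1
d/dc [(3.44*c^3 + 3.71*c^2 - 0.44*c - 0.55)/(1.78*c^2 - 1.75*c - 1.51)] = (6.1232*c^4 - 12.04*c^3 - 21.2925*c^2 - 9.2462*c - 0.2981)/(3.1684*c^4 - 6.23*c^3 - 2.3131*c^2 + 5.285*c + 2.2801)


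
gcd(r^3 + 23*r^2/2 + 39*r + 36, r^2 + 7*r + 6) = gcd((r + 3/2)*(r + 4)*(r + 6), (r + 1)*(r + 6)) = r + 6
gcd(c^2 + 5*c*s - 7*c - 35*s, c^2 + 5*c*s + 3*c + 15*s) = c + 5*s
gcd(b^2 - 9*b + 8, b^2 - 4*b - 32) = b - 8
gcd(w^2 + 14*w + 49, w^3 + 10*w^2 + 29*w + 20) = 1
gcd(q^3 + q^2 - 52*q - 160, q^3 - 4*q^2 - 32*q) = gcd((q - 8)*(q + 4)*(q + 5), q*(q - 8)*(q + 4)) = q^2 - 4*q - 32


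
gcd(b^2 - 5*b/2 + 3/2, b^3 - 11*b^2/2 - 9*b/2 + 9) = b - 1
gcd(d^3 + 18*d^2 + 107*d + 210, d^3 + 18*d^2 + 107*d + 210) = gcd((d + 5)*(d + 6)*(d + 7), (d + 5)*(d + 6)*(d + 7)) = d^3 + 18*d^2 + 107*d + 210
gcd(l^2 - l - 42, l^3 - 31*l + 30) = l + 6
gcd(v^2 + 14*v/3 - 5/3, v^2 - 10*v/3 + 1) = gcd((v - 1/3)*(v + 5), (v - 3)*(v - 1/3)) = v - 1/3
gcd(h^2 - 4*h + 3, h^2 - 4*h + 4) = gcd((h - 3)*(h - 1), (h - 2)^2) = 1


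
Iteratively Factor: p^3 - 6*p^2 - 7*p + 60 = (p - 5)*(p^2 - p - 12) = (p - 5)*(p + 3)*(p - 4)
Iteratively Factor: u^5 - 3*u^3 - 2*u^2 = (u + 1)*(u^4 - u^3 - 2*u^2) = (u - 2)*(u + 1)*(u^3 + u^2) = u*(u - 2)*(u + 1)*(u^2 + u) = u^2*(u - 2)*(u + 1)*(u + 1)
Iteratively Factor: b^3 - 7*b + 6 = (b - 2)*(b^2 + 2*b - 3) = (b - 2)*(b - 1)*(b + 3)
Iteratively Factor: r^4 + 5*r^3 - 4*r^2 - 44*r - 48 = (r + 2)*(r^3 + 3*r^2 - 10*r - 24) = (r + 2)*(r + 4)*(r^2 - r - 6) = (r - 3)*(r + 2)*(r + 4)*(r + 2)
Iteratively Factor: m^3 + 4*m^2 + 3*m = (m + 3)*(m^2 + m) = m*(m + 3)*(m + 1)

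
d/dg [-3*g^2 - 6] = -6*g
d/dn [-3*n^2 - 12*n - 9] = -6*n - 12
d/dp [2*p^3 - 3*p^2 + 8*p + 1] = 6*p^2 - 6*p + 8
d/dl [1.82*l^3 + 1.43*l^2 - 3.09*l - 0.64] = 5.46*l^2 + 2.86*l - 3.09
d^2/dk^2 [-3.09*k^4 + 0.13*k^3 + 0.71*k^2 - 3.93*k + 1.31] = -37.08*k^2 + 0.78*k + 1.42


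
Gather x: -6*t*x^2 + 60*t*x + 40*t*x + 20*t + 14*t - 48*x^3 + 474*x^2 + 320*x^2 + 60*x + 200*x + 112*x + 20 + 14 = 34*t - 48*x^3 + x^2*(794 - 6*t) + x*(100*t + 372) + 34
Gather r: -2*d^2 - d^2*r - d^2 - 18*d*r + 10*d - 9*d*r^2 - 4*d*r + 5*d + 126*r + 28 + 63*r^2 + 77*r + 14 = -3*d^2 + 15*d + r^2*(63 - 9*d) + r*(-d^2 - 22*d + 203) + 42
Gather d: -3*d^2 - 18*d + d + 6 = -3*d^2 - 17*d + 6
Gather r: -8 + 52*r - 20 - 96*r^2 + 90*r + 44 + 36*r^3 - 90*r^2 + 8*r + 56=36*r^3 - 186*r^2 + 150*r + 72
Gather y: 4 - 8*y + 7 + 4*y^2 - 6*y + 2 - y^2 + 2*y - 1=3*y^2 - 12*y + 12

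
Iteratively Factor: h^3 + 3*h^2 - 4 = (h - 1)*(h^2 + 4*h + 4) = (h - 1)*(h + 2)*(h + 2)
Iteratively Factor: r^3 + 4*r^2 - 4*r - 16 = (r - 2)*(r^2 + 6*r + 8) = (r - 2)*(r + 4)*(r + 2)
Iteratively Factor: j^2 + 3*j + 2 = (j + 1)*(j + 2)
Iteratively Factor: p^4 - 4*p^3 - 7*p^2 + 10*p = (p)*(p^3 - 4*p^2 - 7*p + 10) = p*(p + 2)*(p^2 - 6*p + 5) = p*(p - 5)*(p + 2)*(p - 1)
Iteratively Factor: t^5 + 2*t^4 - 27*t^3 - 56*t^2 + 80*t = (t - 1)*(t^4 + 3*t^3 - 24*t^2 - 80*t) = (t - 5)*(t - 1)*(t^3 + 8*t^2 + 16*t) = (t - 5)*(t - 1)*(t + 4)*(t^2 + 4*t) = (t - 5)*(t - 1)*(t + 4)^2*(t)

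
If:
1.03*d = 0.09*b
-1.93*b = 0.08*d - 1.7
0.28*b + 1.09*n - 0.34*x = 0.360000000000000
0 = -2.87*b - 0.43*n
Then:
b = 0.88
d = 0.08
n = -5.86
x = -19.12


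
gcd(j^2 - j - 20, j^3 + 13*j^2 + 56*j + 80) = j + 4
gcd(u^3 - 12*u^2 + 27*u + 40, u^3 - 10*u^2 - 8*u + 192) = u - 8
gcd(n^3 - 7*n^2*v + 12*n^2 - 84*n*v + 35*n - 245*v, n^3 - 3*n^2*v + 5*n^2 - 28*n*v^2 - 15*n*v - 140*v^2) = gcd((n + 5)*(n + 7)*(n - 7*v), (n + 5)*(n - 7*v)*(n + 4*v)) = -n^2 + 7*n*v - 5*n + 35*v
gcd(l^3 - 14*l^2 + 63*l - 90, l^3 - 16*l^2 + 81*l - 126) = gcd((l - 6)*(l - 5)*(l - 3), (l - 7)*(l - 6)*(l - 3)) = l^2 - 9*l + 18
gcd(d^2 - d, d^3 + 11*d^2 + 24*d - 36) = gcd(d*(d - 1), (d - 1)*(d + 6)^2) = d - 1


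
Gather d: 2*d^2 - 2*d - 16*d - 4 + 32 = 2*d^2 - 18*d + 28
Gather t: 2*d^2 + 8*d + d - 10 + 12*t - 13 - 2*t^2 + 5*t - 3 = 2*d^2 + 9*d - 2*t^2 + 17*t - 26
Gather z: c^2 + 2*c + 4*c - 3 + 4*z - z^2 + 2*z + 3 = c^2 + 6*c - z^2 + 6*z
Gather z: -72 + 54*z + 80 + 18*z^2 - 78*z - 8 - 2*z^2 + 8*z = 16*z^2 - 16*z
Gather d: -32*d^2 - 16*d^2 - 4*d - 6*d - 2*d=-48*d^2 - 12*d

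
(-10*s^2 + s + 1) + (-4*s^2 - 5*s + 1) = -14*s^2 - 4*s + 2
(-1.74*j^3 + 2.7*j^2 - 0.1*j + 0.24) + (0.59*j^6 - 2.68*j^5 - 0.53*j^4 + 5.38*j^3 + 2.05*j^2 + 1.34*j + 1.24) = 0.59*j^6 - 2.68*j^5 - 0.53*j^4 + 3.64*j^3 + 4.75*j^2 + 1.24*j + 1.48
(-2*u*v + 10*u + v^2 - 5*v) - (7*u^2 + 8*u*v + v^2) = -7*u^2 - 10*u*v + 10*u - 5*v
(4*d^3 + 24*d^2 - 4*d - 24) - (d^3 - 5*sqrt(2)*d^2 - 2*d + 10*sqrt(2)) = 3*d^3 + 5*sqrt(2)*d^2 + 24*d^2 - 2*d - 24 - 10*sqrt(2)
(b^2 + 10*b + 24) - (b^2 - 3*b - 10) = 13*b + 34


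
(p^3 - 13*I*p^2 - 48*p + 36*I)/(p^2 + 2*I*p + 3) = (p^2 - 12*I*p - 36)/(p + 3*I)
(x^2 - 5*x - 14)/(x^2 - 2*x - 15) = (-x^2 + 5*x + 14)/(-x^2 + 2*x + 15)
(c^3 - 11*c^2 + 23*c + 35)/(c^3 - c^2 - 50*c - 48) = (c^2 - 12*c + 35)/(c^2 - 2*c - 48)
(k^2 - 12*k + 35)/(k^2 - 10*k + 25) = (k - 7)/(k - 5)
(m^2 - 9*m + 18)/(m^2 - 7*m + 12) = (m - 6)/(m - 4)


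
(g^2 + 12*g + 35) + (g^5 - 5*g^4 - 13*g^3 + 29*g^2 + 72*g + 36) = g^5 - 5*g^4 - 13*g^3 + 30*g^2 + 84*g + 71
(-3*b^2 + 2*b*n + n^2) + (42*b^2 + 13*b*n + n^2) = 39*b^2 + 15*b*n + 2*n^2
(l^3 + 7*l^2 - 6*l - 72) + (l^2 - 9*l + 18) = l^3 + 8*l^2 - 15*l - 54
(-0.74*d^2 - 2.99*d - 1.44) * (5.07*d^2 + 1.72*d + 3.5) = -3.7518*d^4 - 16.4321*d^3 - 15.0336*d^2 - 12.9418*d - 5.04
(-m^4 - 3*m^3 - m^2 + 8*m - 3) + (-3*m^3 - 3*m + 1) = -m^4 - 6*m^3 - m^2 + 5*m - 2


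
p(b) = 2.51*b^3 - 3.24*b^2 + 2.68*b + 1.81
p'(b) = 7.53*b^2 - 6.48*b + 2.68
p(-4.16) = -246.11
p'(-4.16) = 159.95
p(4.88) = 229.43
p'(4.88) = 150.38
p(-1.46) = -16.82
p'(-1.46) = 28.19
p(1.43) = 6.36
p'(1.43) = 8.81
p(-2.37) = -56.15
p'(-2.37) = 60.33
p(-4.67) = -337.00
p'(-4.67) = 197.16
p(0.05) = 1.94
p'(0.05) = 2.37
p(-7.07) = -1066.11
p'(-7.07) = 424.88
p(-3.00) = -103.16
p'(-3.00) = 89.89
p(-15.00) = -9238.64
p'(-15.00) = 1794.13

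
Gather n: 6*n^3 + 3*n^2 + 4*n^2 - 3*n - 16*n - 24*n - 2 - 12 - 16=6*n^3 + 7*n^2 - 43*n - 30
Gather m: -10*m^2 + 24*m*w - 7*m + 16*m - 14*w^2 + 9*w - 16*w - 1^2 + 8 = -10*m^2 + m*(24*w + 9) - 14*w^2 - 7*w + 7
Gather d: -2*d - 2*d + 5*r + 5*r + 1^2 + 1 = -4*d + 10*r + 2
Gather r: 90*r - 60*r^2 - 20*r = -60*r^2 + 70*r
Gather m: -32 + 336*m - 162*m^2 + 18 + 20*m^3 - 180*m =20*m^3 - 162*m^2 + 156*m - 14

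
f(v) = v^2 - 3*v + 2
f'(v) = 2*v - 3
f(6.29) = 22.69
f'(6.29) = 9.58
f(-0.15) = 2.47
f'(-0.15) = -3.30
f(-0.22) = 2.71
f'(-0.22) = -3.44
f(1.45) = -0.25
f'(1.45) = -0.10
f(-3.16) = 21.47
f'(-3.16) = -9.32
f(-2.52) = 15.91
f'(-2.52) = -8.04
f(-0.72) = 4.68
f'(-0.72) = -4.44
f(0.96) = 0.04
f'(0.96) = -1.08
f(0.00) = 2.00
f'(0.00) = -3.00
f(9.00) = 56.00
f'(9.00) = 15.00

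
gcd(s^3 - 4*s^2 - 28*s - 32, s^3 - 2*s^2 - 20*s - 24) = s^2 + 4*s + 4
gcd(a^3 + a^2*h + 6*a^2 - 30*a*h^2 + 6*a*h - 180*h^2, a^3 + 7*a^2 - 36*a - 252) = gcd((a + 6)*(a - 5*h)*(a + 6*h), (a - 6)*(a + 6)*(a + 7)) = a + 6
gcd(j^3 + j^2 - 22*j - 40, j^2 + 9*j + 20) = j + 4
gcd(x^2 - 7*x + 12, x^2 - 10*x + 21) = x - 3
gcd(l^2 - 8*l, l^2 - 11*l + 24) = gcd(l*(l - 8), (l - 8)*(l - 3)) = l - 8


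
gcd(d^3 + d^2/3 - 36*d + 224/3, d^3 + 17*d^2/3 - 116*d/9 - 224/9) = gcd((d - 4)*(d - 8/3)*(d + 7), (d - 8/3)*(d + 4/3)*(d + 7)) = d^2 + 13*d/3 - 56/3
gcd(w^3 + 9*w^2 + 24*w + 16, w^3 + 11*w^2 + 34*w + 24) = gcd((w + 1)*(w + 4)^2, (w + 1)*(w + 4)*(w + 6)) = w^2 + 5*w + 4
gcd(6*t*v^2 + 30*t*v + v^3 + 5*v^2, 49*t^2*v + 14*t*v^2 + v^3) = v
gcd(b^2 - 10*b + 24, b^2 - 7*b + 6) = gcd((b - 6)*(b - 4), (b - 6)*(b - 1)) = b - 6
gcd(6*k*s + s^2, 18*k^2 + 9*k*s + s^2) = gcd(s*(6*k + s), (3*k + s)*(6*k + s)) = 6*k + s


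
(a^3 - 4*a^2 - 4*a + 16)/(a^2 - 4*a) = a - 4/a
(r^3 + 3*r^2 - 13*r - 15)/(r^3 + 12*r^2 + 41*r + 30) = (r - 3)/(r + 6)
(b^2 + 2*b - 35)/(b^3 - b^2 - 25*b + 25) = (b + 7)/(b^2 + 4*b - 5)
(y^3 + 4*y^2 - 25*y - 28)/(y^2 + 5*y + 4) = (y^2 + 3*y - 28)/(y + 4)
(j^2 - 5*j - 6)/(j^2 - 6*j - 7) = (j - 6)/(j - 7)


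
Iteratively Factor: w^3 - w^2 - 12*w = (w + 3)*(w^2 - 4*w) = w*(w + 3)*(w - 4)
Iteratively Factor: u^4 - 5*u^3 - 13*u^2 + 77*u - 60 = (u + 4)*(u^3 - 9*u^2 + 23*u - 15) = (u - 1)*(u + 4)*(u^2 - 8*u + 15) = (u - 3)*(u - 1)*(u + 4)*(u - 5)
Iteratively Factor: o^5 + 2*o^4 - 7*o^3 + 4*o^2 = (o - 1)*(o^4 + 3*o^3 - 4*o^2) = o*(o - 1)*(o^3 + 3*o^2 - 4*o) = o*(o - 1)^2*(o^2 + 4*o) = o^2*(o - 1)^2*(o + 4)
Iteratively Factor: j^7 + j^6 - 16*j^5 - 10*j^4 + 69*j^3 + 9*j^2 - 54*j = (j - 3)*(j^6 + 4*j^5 - 4*j^4 - 22*j^3 + 3*j^2 + 18*j) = j*(j - 3)*(j^5 + 4*j^4 - 4*j^3 - 22*j^2 + 3*j + 18) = j*(j - 3)*(j - 1)*(j^4 + 5*j^3 + j^2 - 21*j - 18) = j*(j - 3)*(j - 1)*(j + 3)*(j^3 + 2*j^2 - 5*j - 6) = j*(j - 3)*(j - 1)*(j + 3)^2*(j^2 - j - 2) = j*(j - 3)*(j - 1)*(j + 1)*(j + 3)^2*(j - 2)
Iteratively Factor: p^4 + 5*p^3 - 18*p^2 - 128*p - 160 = (p - 5)*(p^3 + 10*p^2 + 32*p + 32) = (p - 5)*(p + 2)*(p^2 + 8*p + 16) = (p - 5)*(p + 2)*(p + 4)*(p + 4)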